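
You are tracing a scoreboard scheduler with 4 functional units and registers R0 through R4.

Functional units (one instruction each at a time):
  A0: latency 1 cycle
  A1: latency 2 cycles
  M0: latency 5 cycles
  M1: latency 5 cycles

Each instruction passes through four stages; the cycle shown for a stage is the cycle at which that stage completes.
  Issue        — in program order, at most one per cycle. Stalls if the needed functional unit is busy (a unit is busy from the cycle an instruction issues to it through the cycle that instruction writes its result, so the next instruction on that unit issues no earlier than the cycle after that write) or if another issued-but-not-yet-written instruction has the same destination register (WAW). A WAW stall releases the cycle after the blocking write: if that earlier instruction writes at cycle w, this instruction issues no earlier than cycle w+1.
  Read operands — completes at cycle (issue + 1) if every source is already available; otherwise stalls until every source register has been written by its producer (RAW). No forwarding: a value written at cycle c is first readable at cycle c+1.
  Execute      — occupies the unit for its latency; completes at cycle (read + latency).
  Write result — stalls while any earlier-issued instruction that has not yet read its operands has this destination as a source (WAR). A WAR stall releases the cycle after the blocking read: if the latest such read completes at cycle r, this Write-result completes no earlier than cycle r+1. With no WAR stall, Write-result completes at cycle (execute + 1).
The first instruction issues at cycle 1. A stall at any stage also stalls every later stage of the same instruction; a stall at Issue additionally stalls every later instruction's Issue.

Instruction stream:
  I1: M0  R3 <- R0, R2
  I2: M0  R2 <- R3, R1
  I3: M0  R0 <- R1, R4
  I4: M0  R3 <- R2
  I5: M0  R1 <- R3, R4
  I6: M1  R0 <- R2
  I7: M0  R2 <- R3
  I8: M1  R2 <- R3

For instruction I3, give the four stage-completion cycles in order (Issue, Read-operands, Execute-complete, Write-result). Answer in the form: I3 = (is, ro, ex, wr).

cycle 1: issue I1 (M0)
cycle 2: I1 read-ops
cycle 7: I1 finished on M0
cycle 8: I1→R3
cycle 9: issue I2 (M0)
cycle 10: I2 read-ops
cycle 15: I2 finished on M0
cycle 16: I2→R2
cycle 17: issue I3 (M0)
cycle 18: I3 read-ops
cycle 23: I3 finished on M0
cycle 24: I3→R0
cycle 25: issue I4 (M0)
cycle 26: I4 read-ops
cycle 31: I4 finished on M0
cycle 32: I4→R3
cycle 33: issue I5 (M0)
cycle 34: I5 read-ops; issue I6 (M1)
cycle 35: I6 read-ops
cycle 39: I5 finished on M0
cycle 40: I5→R1; I6 finished on M1
cycle 41: I6→R0; issue I7 (M0)
cycle 42: I7 read-ops
cycle 47: I7 finished on M0
cycle 48: I7→R2
cycle 49: issue I8 (M1)
cycle 50: I8 read-ops
cycle 55: I8 finished on M1
cycle 56: I8→R2

I3 = (17, 18, 23, 24)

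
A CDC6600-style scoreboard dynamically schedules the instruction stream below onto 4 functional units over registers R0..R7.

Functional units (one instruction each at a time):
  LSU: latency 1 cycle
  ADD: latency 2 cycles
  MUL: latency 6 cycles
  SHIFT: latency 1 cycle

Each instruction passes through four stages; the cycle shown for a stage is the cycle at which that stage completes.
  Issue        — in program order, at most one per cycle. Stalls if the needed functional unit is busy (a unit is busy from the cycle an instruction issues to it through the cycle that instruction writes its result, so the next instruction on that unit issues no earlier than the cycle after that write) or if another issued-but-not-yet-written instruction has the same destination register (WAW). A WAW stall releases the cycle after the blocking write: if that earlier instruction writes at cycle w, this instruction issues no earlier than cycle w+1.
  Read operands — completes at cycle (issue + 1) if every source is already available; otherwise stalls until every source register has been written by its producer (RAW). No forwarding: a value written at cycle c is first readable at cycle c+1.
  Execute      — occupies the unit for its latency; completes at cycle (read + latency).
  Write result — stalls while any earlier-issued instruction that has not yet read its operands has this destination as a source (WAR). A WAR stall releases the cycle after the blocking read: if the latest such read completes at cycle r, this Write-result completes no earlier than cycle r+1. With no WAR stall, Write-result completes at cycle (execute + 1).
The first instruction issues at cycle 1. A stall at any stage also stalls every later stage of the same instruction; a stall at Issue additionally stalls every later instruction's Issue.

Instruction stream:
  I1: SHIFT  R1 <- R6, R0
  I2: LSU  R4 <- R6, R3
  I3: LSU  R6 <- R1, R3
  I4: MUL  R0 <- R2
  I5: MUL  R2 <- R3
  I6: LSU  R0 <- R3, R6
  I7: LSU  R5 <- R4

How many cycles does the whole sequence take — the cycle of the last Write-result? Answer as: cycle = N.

cycle = 24

t=1  I1 issues→SHIFT
t=2  I1 reads; I2 issues→LSU
t=3  I1 exec-done; I2 reads
t=4  I1 writes R1; I2 exec-done
t=5  I2 writes R4
t=6  I3 issues→LSU
t=7  I3 reads; I4 issues→MUL
t=8  I3 exec-done; I4 reads
t=9  I3 writes R6
t=14  I4 exec-done
t=15  I4 writes R0
t=16  I5 issues→MUL
t=17  I5 reads; I6 issues→LSU
t=18  I6 reads
t=19  I6 exec-done
t=20  I6 writes R0
t=21  I7 issues→LSU
t=22  I7 reads
t=23  I5 exec-done; I7 exec-done
t=24  I5 writes R2; I7 writes R5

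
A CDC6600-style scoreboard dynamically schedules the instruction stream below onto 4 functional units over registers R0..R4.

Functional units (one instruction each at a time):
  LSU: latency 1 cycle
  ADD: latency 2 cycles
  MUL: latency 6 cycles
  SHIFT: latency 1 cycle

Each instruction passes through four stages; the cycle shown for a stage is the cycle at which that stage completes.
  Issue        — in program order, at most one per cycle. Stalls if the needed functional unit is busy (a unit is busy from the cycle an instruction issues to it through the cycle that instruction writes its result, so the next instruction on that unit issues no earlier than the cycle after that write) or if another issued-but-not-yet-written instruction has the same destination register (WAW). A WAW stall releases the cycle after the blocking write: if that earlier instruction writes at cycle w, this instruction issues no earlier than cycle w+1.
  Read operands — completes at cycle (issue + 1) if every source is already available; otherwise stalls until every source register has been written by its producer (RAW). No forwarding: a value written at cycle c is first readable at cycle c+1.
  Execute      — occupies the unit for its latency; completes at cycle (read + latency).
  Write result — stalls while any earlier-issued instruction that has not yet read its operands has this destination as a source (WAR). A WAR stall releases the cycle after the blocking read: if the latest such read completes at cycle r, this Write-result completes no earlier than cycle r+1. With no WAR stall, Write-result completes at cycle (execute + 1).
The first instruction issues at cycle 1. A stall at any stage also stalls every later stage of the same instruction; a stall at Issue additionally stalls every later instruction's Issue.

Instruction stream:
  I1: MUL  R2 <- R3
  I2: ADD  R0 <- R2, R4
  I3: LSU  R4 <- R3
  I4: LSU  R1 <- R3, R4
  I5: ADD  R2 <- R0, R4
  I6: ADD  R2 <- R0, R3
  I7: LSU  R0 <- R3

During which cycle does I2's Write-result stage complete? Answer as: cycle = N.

t=1  I1→MUL
t=2  I1 RO, I2→ADD
t=3  I3→LSU
t=4  I3 RO
t=5  I3 EX
t=8  I1 EX
t=9  I1 WR R2
t=10  I2 RO
t=11  I3 WR R4
t=12  I2 EX, I4→LSU
t=13  I2 WR R0, I4 RO
t=14  I4 EX, I5→ADD
t=15  I4 WR R1, I5 RO
t=17  I5 EX
t=18  I5 WR R2
t=19  I6→ADD
t=20  I6 RO, I7→LSU
t=21  I7 RO
t=22  I6 EX, I7 EX
t=23  I6 WR R2, I7 WR R0

cycle = 13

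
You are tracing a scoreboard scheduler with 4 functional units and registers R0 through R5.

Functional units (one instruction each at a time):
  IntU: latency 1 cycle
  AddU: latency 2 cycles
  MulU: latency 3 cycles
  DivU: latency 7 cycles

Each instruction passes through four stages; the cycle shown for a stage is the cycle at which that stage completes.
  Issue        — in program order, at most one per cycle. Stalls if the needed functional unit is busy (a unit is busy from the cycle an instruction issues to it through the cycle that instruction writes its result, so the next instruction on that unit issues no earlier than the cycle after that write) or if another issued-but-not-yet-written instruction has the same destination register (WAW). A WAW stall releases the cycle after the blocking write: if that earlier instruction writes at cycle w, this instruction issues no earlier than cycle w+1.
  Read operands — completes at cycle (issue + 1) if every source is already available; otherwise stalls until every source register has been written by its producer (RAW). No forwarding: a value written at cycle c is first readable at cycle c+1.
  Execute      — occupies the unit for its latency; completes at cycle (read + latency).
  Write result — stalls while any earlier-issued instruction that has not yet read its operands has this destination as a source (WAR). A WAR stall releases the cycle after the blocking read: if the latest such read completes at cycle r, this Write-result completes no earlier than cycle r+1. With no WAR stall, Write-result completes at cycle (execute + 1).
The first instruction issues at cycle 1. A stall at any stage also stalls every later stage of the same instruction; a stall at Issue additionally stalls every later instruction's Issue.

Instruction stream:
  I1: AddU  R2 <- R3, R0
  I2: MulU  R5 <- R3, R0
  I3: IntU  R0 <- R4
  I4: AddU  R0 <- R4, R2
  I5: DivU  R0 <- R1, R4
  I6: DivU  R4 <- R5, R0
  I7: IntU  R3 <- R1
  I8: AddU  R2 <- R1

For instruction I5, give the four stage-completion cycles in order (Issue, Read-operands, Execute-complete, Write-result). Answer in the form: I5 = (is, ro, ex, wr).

I5 = (12, 13, 20, 21)

c1: I1 dispatched to AddU
c2: I1 operands ready · I2 dispatched to MulU
c3: I2 operands ready · I3 dispatched to IntU
c4: I1 complete · I3 operands ready
c5: R2←I1 · I3 complete
c6: I2 complete · R0←I3
c7: R5←I2 · I4 dispatched to AddU
c8: I4 operands ready
c10: I4 complete
c11: R0←I4
c12: I5 dispatched to DivU
c13: I5 operands ready
c20: I5 complete
c21: R0←I5
c22: I6 dispatched to DivU
c23: I6 operands ready · I7 dispatched to IntU
c24: I7 operands ready · I8 dispatched to AddU
c25: I7 complete · I8 operands ready
c26: R3←I7
c27: I8 complete
c28: R2←I8
c30: I6 complete
c31: R4←I6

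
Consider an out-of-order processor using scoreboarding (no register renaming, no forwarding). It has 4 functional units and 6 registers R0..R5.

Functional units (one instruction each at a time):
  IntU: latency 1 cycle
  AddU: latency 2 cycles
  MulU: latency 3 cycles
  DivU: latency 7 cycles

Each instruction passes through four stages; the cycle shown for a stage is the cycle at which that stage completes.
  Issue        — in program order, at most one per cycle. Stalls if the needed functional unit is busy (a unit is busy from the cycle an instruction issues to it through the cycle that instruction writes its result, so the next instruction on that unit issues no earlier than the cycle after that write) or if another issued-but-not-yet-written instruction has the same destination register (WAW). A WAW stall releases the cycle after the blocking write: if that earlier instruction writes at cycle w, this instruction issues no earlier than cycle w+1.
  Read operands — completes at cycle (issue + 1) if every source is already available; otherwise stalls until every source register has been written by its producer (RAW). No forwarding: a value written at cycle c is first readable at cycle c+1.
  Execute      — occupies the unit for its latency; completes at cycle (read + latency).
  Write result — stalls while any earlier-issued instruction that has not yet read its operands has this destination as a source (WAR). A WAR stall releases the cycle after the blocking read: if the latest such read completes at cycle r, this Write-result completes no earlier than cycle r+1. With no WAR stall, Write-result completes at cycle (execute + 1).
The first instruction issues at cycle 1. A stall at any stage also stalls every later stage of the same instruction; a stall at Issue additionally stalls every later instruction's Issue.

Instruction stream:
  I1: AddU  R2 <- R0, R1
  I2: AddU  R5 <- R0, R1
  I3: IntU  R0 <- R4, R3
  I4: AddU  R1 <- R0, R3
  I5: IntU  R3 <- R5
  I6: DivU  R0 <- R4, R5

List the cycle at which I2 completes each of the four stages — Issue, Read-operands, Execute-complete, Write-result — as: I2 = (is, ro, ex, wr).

cycle 1: I1 dispatched to AddU
cycle 2: I1 operands ready
cycle 4: I1 complete
cycle 5: R2←I1
cycle 6: I2 dispatched to AddU
cycle 7: I2 operands ready; I3 dispatched to IntU
cycle 8: I3 operands ready
cycle 9: I2 complete; I3 complete
cycle 10: R5←I2; R0←I3
cycle 11: I4 dispatched to AddU
cycle 12: I4 operands ready; I5 dispatched to IntU
cycle 13: I5 operands ready; I6 dispatched to DivU
cycle 14: I4 complete; I5 complete; I6 operands ready
cycle 15: R1←I4; R3←I5
cycle 21: I6 complete
cycle 22: R0←I6

I2 = (6, 7, 9, 10)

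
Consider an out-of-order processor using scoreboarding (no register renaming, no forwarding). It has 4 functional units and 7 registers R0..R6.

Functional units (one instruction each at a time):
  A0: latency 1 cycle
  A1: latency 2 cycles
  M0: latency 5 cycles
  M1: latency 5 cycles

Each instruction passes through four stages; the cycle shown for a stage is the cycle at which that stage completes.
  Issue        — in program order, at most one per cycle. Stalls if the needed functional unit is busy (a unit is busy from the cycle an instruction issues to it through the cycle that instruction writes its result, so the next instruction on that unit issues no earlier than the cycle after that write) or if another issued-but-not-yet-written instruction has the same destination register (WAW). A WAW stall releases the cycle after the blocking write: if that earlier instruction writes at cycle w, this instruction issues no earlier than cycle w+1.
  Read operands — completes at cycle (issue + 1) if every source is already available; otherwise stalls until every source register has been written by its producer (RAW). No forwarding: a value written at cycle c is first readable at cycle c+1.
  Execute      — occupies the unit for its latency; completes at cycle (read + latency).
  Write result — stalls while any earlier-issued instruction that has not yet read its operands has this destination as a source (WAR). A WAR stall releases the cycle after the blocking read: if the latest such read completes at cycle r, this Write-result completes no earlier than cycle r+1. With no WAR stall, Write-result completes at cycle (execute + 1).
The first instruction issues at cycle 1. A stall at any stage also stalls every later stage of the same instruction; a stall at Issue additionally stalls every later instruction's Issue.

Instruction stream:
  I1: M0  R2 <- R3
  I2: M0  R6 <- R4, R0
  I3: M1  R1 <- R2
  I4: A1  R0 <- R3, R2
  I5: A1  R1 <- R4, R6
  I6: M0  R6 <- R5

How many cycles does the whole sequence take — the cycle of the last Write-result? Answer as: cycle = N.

cycle = 26

  I1 | 1 | 2 | 7 | 8
  I2 | 9 | 10 | 15 | 16   struct: M0 busy until I1 writes@8
  I3 | 10 | 11 | 16 | 17
  I4 | 11 | 12 | 14 | 15
  I5 | 18 | 19 | 21 | 22   WAW R1: wait I3 write@17
  I6 | 19 | 20 | 25 | 26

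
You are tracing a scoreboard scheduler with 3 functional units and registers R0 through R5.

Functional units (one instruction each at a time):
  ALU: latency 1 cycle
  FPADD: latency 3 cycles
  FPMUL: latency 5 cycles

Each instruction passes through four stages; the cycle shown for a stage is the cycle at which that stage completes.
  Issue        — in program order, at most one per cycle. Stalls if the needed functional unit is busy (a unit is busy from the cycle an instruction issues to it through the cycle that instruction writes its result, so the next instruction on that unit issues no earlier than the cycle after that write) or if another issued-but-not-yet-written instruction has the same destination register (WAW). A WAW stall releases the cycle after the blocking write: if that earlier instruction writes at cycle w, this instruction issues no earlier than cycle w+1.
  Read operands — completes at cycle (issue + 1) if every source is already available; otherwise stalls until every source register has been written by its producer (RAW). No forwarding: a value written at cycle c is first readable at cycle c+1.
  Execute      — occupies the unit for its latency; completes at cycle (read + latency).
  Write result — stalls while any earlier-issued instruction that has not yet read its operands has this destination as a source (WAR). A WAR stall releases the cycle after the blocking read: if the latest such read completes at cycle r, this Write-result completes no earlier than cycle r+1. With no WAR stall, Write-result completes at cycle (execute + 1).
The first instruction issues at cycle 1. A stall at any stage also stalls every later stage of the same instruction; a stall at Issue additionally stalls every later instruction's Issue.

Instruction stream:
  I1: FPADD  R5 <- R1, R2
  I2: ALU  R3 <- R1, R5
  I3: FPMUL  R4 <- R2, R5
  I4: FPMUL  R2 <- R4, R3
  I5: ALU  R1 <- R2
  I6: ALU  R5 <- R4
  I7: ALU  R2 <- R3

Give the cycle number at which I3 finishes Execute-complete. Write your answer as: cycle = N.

cycle = 12

cycle 1: I1 dispatched to FPADD
cycle 2: I1 operands ready | I2 dispatched to ALU
cycle 3: I3 dispatched to FPMUL
cycle 5: I1 complete
cycle 6: R5←I1
cycle 7: I2 operands ready | I3 operands ready
cycle 8: I2 complete
cycle 9: R3←I2
cycle 12: I3 complete
cycle 13: R4←I3
cycle 14: I4 dispatched to FPMUL
cycle 15: I4 operands ready | I5 dispatched to ALU
cycle 20: I4 complete
cycle 21: R2←I4
cycle 22: I5 operands ready
cycle 23: I5 complete
cycle 24: R1←I5
cycle 25: I6 dispatched to ALU
cycle 26: I6 operands ready
cycle 27: I6 complete
cycle 28: R5←I6
cycle 29: I7 dispatched to ALU
cycle 30: I7 operands ready
cycle 31: I7 complete
cycle 32: R2←I7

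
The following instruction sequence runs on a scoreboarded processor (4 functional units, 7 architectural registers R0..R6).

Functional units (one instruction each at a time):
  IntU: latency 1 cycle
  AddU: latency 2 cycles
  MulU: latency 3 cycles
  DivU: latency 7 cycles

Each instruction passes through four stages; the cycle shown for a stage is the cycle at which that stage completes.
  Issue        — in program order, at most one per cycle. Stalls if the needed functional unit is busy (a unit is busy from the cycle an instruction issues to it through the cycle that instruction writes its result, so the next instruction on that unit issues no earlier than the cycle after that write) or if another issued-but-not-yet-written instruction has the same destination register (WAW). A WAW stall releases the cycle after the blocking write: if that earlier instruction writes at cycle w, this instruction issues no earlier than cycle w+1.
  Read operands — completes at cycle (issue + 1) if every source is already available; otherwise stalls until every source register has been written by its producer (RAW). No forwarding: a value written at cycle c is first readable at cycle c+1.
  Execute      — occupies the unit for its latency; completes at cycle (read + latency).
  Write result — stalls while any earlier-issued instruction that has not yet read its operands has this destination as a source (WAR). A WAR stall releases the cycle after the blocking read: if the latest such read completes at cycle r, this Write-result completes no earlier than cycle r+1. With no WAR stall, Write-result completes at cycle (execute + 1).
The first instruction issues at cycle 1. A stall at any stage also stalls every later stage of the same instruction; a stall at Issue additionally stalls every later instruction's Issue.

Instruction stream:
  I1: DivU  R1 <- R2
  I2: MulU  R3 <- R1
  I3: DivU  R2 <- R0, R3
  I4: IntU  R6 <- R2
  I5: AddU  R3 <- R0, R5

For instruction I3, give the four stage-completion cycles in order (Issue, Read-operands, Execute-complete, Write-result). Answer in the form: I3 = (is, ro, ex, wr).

c1: I1 issues→DivU
c2: I1 reads; I2 issues→MulU
c9: I1 exec-done
c10: I1 writes R1
c11: I2 reads; I3 issues→DivU
c12: I4 issues→IntU
c14: I2 exec-done
c15: I2 writes R3
c16: I3 reads; I5 issues→AddU
c17: I5 reads
c19: I5 exec-done
c20: I5 writes R3
c23: I3 exec-done
c24: I3 writes R2
c25: I4 reads
c26: I4 exec-done
c27: I4 writes R6

I3 = (11, 16, 23, 24)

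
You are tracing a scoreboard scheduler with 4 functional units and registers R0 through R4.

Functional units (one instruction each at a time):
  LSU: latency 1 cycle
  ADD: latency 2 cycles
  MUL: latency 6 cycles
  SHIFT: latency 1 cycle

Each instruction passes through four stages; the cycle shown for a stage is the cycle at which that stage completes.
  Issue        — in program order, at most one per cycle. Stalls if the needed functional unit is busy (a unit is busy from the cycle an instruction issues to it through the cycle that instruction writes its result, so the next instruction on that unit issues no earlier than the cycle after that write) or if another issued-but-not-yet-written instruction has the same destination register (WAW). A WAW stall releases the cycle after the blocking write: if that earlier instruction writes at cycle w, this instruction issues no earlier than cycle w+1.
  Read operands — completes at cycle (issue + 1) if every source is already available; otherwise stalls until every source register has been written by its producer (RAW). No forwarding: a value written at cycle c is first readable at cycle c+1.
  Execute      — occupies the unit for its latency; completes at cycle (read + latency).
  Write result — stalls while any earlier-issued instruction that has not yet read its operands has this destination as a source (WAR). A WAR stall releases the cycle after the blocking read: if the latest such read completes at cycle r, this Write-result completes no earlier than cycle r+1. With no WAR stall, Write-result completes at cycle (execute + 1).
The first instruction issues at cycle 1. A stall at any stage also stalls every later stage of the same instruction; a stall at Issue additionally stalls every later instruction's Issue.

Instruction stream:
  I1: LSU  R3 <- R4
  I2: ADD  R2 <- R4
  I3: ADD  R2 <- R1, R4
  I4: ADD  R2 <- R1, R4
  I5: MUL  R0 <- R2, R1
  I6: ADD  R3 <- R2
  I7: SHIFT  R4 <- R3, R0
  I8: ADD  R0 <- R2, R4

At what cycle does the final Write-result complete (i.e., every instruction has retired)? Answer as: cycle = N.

cycle = 31

cycle 1: I1 issues→LSU
cycle 2: I1 reads, I2 issues→ADD
cycle 3: I1 exec-done, I2 reads
cycle 4: I1 writes R3
cycle 5: I2 exec-done
cycle 6: I2 writes R2
cycle 7: I3 issues→ADD
cycle 8: I3 reads
cycle 10: I3 exec-done
cycle 11: I3 writes R2
cycle 12: I4 issues→ADD
cycle 13: I4 reads, I5 issues→MUL
cycle 15: I4 exec-done
cycle 16: I4 writes R2
cycle 17: I5 reads, I6 issues→ADD
cycle 18: I6 reads, I7 issues→SHIFT
cycle 20: I6 exec-done
cycle 21: I6 writes R3
cycle 23: I5 exec-done
cycle 24: I5 writes R0
cycle 25: I7 reads, I8 issues→ADD
cycle 26: I7 exec-done
cycle 27: I7 writes R4
cycle 28: I8 reads
cycle 30: I8 exec-done
cycle 31: I8 writes R0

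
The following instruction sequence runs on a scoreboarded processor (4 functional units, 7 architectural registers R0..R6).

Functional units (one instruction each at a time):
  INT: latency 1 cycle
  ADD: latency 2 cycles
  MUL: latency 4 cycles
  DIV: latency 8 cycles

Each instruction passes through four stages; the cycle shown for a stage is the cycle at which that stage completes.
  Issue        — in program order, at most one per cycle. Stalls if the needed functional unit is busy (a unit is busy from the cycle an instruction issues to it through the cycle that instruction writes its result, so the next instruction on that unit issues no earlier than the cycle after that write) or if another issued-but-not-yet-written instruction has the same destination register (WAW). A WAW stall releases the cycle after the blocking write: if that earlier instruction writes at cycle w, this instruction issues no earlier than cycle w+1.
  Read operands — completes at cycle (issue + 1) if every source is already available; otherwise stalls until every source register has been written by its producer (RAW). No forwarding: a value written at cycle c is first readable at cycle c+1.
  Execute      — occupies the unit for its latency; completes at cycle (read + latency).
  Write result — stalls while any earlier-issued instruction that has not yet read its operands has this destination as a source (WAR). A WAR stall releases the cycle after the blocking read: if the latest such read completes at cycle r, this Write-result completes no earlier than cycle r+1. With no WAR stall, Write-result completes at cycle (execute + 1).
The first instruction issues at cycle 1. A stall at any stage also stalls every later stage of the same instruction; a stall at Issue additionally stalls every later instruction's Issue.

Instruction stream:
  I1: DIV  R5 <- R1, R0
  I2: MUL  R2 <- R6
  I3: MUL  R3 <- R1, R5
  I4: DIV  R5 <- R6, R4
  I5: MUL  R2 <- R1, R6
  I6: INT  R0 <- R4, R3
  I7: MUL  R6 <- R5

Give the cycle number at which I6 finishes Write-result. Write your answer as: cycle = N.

c1: I1 issues→DIV
c2: I1 reads · I2 issues→MUL
c3: I2 reads
c7: I2 exec-done
c8: I2 writes R2
c9: I3 issues→MUL
c10: I1 exec-done
c11: I1 writes R5
c12: I3 reads · I4 issues→DIV
c13: I4 reads
c16: I3 exec-done
c17: I3 writes R3
c18: I5 issues→MUL
c19: I5 reads · I6 issues→INT
c20: I6 reads
c21: I4 exec-done · I6 exec-done
c22: I4 writes R5 · I6 writes R0
c23: I5 exec-done
c24: I5 writes R2
c25: I7 issues→MUL
c26: I7 reads
c30: I7 exec-done
c31: I7 writes R6

cycle = 22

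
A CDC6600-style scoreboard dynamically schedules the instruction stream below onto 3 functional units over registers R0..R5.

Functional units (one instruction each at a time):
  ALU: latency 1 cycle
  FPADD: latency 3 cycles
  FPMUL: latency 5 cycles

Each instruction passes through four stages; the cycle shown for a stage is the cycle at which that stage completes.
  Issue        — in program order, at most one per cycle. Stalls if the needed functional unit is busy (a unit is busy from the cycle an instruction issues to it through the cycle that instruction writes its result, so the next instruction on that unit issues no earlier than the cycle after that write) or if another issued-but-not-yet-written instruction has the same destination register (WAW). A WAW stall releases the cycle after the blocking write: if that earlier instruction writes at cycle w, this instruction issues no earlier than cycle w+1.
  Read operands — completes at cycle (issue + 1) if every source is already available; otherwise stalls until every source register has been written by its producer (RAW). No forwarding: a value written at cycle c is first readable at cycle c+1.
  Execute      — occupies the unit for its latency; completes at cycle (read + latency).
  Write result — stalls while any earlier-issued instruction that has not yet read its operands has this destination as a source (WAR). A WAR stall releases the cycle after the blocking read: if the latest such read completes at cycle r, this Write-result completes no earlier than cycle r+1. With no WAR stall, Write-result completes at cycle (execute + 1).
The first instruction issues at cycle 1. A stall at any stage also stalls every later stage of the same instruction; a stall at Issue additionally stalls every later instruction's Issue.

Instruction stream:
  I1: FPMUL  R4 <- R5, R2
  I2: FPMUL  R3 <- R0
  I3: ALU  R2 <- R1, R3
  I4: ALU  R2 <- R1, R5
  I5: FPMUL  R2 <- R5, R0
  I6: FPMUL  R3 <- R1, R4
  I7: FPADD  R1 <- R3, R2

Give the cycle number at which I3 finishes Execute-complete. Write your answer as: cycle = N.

cycle = 18

I1 -> (1, 2, 7, 8)
I2 -> (9, 10, 15, 16)  // struct: FPMUL busy until I1 writes@8
I3 -> (10, 17, 18, 19)  // RAW R3: wait I2 write@16
I4 -> (20, 21, 22, 23)  // struct: ALU busy until I3 writes@19
I5 -> (24, 25, 30, 31)  // WAW R2: wait I4 write@23
I6 -> (32, 33, 38, 39)  // struct: FPMUL busy until I5 writes@31
I7 -> (33, 40, 43, 44)  // RAW R3: wait I6 write@39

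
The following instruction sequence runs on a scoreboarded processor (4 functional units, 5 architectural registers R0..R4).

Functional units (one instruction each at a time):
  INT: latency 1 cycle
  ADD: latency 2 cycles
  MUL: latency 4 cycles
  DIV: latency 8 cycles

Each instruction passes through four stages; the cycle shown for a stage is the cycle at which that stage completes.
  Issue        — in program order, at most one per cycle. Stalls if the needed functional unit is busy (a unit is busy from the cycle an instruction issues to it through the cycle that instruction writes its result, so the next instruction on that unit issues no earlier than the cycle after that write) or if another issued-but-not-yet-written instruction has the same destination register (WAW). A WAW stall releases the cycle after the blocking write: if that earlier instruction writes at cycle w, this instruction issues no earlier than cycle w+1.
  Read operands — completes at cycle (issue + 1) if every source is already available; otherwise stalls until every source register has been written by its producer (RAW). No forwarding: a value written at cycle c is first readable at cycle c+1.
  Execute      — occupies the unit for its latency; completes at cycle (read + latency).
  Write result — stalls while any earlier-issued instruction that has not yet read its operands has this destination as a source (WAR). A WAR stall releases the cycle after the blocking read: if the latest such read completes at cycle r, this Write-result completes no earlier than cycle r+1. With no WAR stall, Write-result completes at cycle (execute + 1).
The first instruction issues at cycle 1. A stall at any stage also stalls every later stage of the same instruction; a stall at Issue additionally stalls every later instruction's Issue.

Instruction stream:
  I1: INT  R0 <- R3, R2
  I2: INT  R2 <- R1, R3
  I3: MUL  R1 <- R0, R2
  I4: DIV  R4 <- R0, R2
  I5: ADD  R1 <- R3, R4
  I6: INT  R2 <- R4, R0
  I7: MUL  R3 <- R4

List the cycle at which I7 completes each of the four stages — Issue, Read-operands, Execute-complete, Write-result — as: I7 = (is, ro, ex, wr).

I7 = (17, 19, 23, 24)

t=1  I1→INT
t=2  I1 RO
t=3  I1 EX
t=4  I1 WR R0
t=5  I2→INT
t=6  I2 RO, I3→MUL
t=7  I2 EX, I4→DIV
t=8  I2 WR R2
t=9  I3 RO, I4 RO
t=13  I3 EX
t=14  I3 WR R1
t=15  I5→ADD
t=16  I6→INT
t=17  I4 EX, I7→MUL
t=18  I4 WR R4
t=19  I5 RO, I6 RO, I7 RO
t=20  I6 EX
t=21  I5 EX, I6 WR R2
t=22  I5 WR R1
t=23  I7 EX
t=24  I7 WR R3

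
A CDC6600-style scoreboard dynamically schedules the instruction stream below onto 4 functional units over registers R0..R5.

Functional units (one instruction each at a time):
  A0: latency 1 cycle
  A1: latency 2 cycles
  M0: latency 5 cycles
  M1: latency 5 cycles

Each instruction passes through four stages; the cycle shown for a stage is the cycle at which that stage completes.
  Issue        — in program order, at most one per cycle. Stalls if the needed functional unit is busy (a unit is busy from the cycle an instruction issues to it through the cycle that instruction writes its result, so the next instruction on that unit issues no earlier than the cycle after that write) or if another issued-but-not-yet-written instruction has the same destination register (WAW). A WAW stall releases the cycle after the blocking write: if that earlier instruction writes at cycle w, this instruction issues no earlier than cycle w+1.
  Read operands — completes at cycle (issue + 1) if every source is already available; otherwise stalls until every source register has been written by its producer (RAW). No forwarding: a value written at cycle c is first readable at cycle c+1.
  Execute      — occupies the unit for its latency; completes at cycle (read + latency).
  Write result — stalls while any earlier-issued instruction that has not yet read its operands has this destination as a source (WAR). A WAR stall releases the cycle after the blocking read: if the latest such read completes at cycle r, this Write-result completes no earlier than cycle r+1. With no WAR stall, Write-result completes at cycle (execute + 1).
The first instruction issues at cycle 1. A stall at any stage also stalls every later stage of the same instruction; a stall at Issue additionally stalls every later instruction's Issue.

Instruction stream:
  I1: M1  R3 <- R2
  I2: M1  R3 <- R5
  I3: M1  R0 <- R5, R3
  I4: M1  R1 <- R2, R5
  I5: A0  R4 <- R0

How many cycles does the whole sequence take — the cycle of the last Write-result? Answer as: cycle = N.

cycle 1: issue I1 (M1)
cycle 2: I1 read-ops
cycle 7: I1 finished on M1
cycle 8: I1→R3
cycle 9: issue I2 (M1)
cycle 10: I2 read-ops
cycle 15: I2 finished on M1
cycle 16: I2→R3
cycle 17: issue I3 (M1)
cycle 18: I3 read-ops
cycle 23: I3 finished on M1
cycle 24: I3→R0
cycle 25: issue I4 (M1)
cycle 26: I4 read-ops; issue I5 (A0)
cycle 27: I5 read-ops
cycle 28: I5 finished on A0
cycle 29: I5→R4
cycle 31: I4 finished on M1
cycle 32: I4→R1

cycle = 32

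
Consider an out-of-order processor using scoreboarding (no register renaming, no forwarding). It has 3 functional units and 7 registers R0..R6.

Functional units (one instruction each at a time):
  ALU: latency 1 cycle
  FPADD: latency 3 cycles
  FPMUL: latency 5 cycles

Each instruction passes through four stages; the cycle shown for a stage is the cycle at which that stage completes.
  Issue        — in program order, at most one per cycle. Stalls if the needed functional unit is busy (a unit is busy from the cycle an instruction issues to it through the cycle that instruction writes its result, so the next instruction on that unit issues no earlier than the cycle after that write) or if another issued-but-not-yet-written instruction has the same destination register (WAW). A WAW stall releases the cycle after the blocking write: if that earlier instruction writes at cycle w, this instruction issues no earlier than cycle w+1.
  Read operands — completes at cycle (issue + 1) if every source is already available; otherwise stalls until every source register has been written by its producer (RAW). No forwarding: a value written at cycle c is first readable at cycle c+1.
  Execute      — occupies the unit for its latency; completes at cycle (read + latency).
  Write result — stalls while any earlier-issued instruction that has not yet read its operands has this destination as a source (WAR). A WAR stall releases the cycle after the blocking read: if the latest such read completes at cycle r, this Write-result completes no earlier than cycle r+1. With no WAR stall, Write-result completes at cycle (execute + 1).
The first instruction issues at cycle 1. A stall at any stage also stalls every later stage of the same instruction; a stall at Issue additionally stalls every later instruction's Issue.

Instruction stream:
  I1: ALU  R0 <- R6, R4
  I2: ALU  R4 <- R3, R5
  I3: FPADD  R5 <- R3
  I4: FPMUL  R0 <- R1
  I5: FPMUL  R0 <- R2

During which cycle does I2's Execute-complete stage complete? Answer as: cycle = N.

I1: IS=1 RO=2 EX=3 WR=4
I2: IS=5 RO=6 EX=7 WR=8  [struct: ALU busy until I1 writes@4]
I3: IS=6 RO=7 EX=10 WR=11
I4: IS=7 RO=8 EX=13 WR=14
I5: IS=15 RO=16 EX=21 WR=22  [struct: FPMUL busy until I4 writes@14]

cycle = 7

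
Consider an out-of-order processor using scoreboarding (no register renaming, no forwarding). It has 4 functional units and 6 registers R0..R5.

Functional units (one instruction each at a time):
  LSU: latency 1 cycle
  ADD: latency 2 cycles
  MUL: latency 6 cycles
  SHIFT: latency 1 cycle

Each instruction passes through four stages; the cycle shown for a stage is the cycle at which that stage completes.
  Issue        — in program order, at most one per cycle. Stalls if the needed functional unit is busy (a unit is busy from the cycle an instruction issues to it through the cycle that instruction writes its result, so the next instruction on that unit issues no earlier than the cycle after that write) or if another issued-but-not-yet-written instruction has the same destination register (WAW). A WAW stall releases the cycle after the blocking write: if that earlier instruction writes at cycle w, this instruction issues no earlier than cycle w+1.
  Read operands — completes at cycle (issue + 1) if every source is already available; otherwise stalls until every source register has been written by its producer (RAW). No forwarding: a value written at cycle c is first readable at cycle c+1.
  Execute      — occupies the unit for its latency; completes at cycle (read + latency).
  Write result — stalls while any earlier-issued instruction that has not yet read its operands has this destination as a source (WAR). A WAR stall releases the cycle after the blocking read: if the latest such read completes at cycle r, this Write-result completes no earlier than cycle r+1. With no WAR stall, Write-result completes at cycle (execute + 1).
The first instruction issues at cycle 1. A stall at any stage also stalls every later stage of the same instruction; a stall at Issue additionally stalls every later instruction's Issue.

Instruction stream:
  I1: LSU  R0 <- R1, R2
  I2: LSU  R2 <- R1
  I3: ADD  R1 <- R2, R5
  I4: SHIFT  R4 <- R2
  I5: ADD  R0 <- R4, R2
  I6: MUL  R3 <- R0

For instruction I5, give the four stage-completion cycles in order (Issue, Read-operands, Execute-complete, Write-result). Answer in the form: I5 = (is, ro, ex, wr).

I1 -> (1, 2, 3, 4)
I2 -> (5, 6, 7, 8)  // struct: LSU busy until I1 writes@4
I3 -> (6, 9, 11, 12)  // RAW R2: wait I2 write@8
I4 -> (7, 9, 10, 11)  // RAW R2: wait I2 write@8
I5 -> (13, 14, 16, 17)  // struct: ADD busy until I3 writes@12
I6 -> (14, 18, 24, 25)  // RAW R0: wait I5 write@17

I5 = (13, 14, 16, 17)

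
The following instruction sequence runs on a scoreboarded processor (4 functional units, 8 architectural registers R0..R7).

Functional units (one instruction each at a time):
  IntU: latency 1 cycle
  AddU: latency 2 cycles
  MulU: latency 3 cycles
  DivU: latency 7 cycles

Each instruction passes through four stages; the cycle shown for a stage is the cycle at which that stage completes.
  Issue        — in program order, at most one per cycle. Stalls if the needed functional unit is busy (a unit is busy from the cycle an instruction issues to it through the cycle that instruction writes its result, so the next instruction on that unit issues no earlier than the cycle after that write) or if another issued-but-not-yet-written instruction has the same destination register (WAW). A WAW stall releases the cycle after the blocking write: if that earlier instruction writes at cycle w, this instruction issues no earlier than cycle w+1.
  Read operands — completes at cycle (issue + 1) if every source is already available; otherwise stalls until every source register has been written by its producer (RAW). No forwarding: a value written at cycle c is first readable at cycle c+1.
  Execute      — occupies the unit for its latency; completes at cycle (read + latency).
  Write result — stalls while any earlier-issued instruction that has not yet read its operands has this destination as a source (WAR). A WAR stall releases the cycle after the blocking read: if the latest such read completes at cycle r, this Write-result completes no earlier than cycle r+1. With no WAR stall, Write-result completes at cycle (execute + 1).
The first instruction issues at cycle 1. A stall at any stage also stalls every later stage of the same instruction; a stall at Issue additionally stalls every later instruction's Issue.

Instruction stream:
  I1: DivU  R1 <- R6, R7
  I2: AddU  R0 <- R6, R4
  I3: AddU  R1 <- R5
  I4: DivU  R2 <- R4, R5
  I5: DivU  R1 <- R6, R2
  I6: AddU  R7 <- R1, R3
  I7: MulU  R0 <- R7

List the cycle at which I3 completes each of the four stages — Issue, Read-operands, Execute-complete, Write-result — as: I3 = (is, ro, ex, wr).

I3 = (11, 12, 14, 15)

t=1  I1 dispatched to DivU
t=2  I1 operands ready, I2 dispatched to AddU
t=3  I2 operands ready
t=5  I2 complete
t=6  R0←I2
t=9  I1 complete
t=10  R1←I1
t=11  I3 dispatched to AddU
t=12  I3 operands ready, I4 dispatched to DivU
t=13  I4 operands ready
t=14  I3 complete
t=15  R1←I3
t=20  I4 complete
t=21  R2←I4
t=22  I5 dispatched to DivU
t=23  I5 operands ready, I6 dispatched to AddU
t=24  I7 dispatched to MulU
t=30  I5 complete
t=31  R1←I5
t=32  I6 operands ready
t=34  I6 complete
t=35  R7←I6
t=36  I7 operands ready
t=39  I7 complete
t=40  R0←I7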